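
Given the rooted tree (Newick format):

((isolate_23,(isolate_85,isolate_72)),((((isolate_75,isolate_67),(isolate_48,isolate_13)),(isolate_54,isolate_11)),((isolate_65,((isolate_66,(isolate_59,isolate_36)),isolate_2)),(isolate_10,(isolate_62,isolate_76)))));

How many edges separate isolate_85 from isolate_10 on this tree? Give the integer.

The MRCA of isolate_85 and isolate_10 is the root of the tree.
From isolate_85 up to that node: 3 branches. From isolate_10 up to the same node: 4 branches. Total: 3 + 4 = 7.

7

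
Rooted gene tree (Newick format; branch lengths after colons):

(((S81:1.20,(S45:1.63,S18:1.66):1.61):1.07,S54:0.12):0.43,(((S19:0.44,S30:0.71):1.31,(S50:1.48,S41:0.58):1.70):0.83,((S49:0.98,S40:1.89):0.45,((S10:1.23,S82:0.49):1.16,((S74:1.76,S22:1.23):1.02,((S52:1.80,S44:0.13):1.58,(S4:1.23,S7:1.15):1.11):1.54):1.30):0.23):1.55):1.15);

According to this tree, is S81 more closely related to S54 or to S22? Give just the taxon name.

S54

The MRCA of S81 and S54 subtends ((S81,(S45,S18)),S54) (4 taxa).
The MRCA of S81 and S22 is the root, subtending the entire tree (18 taxa).
The first is nested inside the second, so S81 shares a more recent common ancestor with S54.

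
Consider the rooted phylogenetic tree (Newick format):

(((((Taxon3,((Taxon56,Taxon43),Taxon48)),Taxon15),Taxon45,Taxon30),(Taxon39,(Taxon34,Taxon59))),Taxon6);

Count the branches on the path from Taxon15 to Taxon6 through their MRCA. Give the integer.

5

The MRCA of Taxon15 and Taxon6 is the root of the tree.
From Taxon15 up to that node: 4 branches. From Taxon6 up to the same node: 1 branch. Total: 4 + 1 = 5.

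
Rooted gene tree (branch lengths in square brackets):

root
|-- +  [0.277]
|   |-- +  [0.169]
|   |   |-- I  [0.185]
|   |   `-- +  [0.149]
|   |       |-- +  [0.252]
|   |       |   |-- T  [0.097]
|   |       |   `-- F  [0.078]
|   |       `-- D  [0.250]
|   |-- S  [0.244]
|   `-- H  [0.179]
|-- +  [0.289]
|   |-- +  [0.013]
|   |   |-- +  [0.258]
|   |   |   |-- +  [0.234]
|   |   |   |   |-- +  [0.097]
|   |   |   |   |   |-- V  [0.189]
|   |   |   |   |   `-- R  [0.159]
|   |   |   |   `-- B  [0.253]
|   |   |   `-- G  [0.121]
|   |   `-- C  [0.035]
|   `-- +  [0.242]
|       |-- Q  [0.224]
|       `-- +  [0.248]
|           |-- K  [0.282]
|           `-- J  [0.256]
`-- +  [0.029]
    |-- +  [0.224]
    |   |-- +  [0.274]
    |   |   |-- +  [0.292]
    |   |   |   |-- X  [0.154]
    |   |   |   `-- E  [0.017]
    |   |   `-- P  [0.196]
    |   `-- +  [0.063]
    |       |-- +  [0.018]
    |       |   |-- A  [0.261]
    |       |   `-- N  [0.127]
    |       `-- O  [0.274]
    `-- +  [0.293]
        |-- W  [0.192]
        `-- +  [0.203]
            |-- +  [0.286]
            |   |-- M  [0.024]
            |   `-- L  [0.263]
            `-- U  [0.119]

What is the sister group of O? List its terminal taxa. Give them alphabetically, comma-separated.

A, N

O attaches to the tree at the node subtending ((A,N),O).
The other lineage descending from that same node — the sister group — is (A,N); its 2 tips in alphabetical order are the answer.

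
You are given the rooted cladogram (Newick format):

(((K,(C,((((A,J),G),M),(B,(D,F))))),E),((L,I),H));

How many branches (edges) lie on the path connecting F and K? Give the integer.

The MRCA of F and K is the node subtending (K,(C,((((A,J),G),M),(B,(D,F))))).
From F up to that node: 5 branches. From K up to the same node: 1 branch. Total: 5 + 1 = 6.

6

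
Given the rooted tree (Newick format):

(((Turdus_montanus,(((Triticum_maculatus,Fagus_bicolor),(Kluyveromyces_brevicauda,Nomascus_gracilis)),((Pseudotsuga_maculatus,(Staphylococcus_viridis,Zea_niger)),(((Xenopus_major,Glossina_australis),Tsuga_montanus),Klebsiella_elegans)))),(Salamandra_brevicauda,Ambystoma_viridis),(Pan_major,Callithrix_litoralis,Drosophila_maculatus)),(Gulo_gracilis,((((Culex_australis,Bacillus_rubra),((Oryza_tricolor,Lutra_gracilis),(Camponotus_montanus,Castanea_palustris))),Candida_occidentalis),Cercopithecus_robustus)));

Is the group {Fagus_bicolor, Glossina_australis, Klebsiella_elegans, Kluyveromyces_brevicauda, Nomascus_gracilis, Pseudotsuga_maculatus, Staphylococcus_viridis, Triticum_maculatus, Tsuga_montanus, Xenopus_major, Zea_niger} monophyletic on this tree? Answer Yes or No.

Yes

The most recent common ancestor of these taxa subtends (((Triticum_maculatus,Fagus_bicolor),(Kluyveromyces_brevicauda,Nomascus_gracilis)),((Pseudotsuga_maculatus,(Staphylococcus_viridis,Zea_niger)),(((Xenopus_major,Glossina_australis),Tsuga_montanus),Klebsiella_elegans))).
That clade has exactly 11 tips — every listed taxon and nothing else — so the group is monophyletic.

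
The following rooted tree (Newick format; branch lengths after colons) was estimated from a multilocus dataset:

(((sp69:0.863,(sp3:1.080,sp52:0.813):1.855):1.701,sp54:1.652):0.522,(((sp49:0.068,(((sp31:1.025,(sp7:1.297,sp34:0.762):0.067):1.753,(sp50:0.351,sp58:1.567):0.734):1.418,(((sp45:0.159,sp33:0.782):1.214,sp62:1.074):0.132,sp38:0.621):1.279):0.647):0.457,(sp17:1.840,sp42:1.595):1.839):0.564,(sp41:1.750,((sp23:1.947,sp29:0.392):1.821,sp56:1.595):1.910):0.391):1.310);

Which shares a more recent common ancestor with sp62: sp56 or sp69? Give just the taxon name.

sp56

The MRCA of sp62 and sp56 subtends (((sp49,(((sp31,(sp7,sp34)),(sp50,sp58)),(((sp45,sp33),sp62),sp38))),(sp17,sp42)),(sp41,((sp23,sp29),sp56))) (16 taxa).
The MRCA of sp62 and sp69 is the root, subtending the entire tree (20 taxa).
The first is nested inside the second, so sp62 shares a more recent common ancestor with sp56.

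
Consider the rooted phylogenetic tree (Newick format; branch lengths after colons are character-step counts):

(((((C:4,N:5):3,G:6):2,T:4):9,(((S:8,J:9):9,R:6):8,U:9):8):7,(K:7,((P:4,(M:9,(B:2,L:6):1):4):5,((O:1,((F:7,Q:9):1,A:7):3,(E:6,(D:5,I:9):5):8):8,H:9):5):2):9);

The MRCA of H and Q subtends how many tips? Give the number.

8

The MRCA of H and Q is the node subtending ((O,((F,Q),A),(E,(D,I))),H).
That clade contains 8 terminal taxa: A, D, E, F, H, I, O, Q.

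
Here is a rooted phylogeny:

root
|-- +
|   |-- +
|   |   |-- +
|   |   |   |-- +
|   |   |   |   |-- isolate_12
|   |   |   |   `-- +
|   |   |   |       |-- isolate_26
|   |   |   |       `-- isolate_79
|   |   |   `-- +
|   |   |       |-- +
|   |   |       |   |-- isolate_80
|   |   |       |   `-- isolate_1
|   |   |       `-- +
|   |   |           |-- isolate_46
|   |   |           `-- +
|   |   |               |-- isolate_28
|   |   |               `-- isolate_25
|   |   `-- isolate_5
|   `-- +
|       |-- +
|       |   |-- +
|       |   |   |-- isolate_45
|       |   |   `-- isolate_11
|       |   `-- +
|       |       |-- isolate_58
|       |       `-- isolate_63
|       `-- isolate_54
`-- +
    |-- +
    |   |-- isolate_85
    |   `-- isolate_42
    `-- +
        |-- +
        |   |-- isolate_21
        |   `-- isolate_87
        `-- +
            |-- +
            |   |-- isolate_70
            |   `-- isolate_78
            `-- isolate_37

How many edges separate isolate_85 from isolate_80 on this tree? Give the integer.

9

The MRCA of isolate_85 and isolate_80 is the root of the tree.
From isolate_85 up to that node: 3 branches. From isolate_80 up to the same node: 6 branches. Total: 3 + 6 = 9.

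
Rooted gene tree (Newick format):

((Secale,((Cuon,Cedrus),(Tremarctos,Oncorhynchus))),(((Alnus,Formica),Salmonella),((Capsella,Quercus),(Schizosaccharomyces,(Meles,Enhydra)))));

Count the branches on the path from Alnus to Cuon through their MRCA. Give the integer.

The MRCA of Alnus and Cuon is the root of the tree.
From Alnus up to that node: 4 branches. From Cuon up to the same node: 4 branches. Total: 4 + 4 = 8.

8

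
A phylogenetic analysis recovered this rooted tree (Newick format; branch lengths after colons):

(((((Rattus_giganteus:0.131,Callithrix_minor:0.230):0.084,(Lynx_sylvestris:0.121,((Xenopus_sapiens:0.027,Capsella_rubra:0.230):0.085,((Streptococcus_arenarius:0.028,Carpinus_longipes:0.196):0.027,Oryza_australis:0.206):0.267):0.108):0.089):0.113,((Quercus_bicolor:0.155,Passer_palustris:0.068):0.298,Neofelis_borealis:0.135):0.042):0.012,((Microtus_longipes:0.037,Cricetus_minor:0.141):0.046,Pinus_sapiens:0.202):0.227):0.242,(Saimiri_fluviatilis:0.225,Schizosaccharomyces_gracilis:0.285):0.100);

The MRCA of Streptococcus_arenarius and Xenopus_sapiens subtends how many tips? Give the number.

The MRCA of Streptococcus_arenarius and Xenopus_sapiens is the node subtending ((Xenopus_sapiens,Capsella_rubra),((Streptococcus_arenarius,Carpinus_longipes),Oryza_australis)).
That clade contains 5 terminal taxa: Capsella_rubra, Carpinus_longipes, Oryza_australis, Streptococcus_arenarius, Xenopus_sapiens.

5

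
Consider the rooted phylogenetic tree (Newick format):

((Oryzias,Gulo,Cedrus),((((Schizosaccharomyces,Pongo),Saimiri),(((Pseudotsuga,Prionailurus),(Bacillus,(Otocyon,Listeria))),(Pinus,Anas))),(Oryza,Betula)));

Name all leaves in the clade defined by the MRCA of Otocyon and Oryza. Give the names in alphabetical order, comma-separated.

Anas, Bacillus, Betula, Listeria, Oryza, Otocyon, Pinus, Pongo, Prionailurus, Pseudotsuga, Saimiri, Schizosaccharomyces

Tracing Otocyon: it sits inside (Otocyon,Listeria).
Tracing Oryza: it sits inside (Oryza,Betula).
The smallest clade enclosing both is ((((Schizosaccharomyces,Pongo),Saimiri),(((Pseudotsuga,Prionailurus),(Bacillus,(Otocyon,Listeria))),(Pinus,Anas))),(Oryza,Betula)); the answer is its 12 terminal taxa in alphabetical order.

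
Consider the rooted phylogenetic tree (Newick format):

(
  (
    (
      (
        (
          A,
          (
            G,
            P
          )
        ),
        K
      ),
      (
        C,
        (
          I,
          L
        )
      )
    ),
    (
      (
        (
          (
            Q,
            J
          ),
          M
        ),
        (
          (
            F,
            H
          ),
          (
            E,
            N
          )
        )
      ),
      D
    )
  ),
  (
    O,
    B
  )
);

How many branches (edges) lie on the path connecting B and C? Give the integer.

6

The MRCA of B and C is the root of the tree.
From B up to that node: 2 branches. From C up to the same node: 4 branches. Total: 2 + 4 = 6.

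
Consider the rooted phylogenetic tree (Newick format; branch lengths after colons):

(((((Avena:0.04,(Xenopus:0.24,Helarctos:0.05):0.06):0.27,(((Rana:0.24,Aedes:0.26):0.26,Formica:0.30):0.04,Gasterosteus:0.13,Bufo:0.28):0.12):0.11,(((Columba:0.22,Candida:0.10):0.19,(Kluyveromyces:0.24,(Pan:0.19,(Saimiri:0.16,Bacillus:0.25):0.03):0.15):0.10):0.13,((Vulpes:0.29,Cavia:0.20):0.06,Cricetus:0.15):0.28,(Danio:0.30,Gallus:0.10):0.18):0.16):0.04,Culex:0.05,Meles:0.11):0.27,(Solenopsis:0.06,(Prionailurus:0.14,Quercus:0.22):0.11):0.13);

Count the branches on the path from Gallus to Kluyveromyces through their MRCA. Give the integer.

5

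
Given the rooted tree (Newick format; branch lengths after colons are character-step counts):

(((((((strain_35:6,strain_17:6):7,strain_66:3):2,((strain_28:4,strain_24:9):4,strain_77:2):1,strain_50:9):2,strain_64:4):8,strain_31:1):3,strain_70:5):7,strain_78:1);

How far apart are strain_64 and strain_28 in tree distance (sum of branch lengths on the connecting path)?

The path runs strain_64 → … → MRCA → … → strain_28; the MRCA is the node subtending ((((strain_35,strain_17),strain_66),((strain_28,strain_24),strain_77),strain_50),strain_64).
Branch lengths along that path: 4 + 2 + 1 + 4 + 4 = 15.

15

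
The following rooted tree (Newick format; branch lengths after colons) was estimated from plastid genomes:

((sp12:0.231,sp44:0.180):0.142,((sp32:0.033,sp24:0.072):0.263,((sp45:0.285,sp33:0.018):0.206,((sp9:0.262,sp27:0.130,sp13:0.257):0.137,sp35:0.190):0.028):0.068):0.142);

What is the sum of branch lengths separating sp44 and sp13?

The path runs sp44 → … → MRCA → … → sp13; the MRCA is the root of the tree.
Branch lengths along that path: 0.180 + 0.142 + 0.142 + 0.068 + 0.028 + 0.137 + 0.257 = 0.954.

0.954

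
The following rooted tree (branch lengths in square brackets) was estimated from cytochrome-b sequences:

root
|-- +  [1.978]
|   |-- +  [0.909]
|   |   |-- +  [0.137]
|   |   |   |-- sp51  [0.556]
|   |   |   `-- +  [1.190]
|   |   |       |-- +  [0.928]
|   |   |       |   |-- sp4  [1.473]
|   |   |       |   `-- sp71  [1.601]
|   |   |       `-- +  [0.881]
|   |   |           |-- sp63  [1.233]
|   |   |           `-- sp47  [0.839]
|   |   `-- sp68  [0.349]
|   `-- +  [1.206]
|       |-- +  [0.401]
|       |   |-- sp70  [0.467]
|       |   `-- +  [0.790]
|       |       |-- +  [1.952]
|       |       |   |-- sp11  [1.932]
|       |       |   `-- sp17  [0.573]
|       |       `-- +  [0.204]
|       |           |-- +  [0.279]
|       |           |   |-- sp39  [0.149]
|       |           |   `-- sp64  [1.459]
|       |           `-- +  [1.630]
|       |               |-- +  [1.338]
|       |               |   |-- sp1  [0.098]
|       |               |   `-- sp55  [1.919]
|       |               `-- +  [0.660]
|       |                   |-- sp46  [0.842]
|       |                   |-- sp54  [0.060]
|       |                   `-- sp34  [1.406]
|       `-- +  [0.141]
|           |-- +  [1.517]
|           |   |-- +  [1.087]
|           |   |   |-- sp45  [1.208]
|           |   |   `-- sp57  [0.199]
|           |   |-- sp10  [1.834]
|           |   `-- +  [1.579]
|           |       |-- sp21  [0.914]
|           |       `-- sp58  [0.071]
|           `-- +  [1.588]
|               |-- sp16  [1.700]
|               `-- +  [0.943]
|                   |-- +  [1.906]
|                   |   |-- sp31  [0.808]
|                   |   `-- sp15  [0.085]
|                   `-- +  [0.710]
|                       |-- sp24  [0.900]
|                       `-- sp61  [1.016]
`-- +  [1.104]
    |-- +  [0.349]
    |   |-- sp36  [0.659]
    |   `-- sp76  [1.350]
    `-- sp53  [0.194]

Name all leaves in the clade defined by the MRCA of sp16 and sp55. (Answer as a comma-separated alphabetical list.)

Tracing sp16: it sits inside (sp16,((sp31,sp15),(sp24,sp61))).
Tracing sp55: it sits inside (sp1,sp55).
The smallest clade enclosing both is ((sp70,((sp11,sp17),((sp39,sp64),((sp1,sp55),(sp46,sp54,sp34))))),(((sp45,sp57),sp10,(sp21,sp58)),(sp16,((sp31,sp15),(sp24,sp61))))); the answer is its 20 terminal taxa in alphabetical order.

sp1, sp10, sp11, sp15, sp16, sp17, sp21, sp24, sp31, sp34, sp39, sp45, sp46, sp54, sp55, sp57, sp58, sp61, sp64, sp70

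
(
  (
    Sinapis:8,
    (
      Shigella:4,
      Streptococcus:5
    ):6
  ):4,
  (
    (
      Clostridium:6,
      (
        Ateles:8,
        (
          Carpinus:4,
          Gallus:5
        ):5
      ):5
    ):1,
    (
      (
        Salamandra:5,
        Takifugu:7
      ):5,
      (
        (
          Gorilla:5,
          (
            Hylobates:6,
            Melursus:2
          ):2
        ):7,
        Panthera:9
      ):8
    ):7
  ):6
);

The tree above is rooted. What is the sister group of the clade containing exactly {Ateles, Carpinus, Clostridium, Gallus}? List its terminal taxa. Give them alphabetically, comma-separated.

The clade containing exactly {Ateles, Carpinus, Clostridium, Gallus} attaches to the tree at the node subtending ((Clostridium,(Ateles,(Carpinus,Gallus))),((Salamandra,Takifugu),((Gorilla,(Hylobates,Melursus)),Panthera))).
The other lineage descending from that same node — the sister group — is ((Salamandra,Takifugu),((Gorilla,(Hylobates,Melursus)),Panthera)); its 6 tips in alphabetical order are the answer.

Gorilla, Hylobates, Melursus, Panthera, Salamandra, Takifugu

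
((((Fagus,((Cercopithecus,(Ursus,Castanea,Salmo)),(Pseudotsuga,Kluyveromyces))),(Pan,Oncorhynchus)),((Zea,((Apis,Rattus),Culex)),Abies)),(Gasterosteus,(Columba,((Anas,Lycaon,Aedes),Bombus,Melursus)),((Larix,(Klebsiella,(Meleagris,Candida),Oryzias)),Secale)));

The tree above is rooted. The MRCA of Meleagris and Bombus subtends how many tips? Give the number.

13

The MRCA of Meleagris and Bombus is the node subtending (Gasterosteus,(Columba,((Anas,Lycaon,Aedes),Bombus,Melursus)),((Larix,(Klebsiella,(Meleagris,Candida),Oryzias)),Secale)).
That clade contains 13 terminal taxa: Aedes, Anas, Bombus, Candida, Columba, Gasterosteus, Klebsiella, Larix, Lycaon, Meleagris, Melursus, Oryzias, Secale.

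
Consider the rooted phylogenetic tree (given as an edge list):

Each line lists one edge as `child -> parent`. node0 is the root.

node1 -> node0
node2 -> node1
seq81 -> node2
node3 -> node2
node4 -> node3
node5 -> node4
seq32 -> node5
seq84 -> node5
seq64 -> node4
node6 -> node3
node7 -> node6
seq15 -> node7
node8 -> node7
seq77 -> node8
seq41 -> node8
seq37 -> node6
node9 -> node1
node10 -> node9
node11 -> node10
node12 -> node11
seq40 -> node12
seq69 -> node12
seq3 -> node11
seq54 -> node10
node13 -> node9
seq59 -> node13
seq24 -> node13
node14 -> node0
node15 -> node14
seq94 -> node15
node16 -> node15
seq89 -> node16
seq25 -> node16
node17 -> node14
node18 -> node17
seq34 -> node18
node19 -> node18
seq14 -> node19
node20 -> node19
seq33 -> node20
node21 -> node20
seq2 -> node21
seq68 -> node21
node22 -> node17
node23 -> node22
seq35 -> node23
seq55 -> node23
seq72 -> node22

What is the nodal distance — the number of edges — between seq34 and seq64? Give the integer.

9

The MRCA of seq34 and seq64 is the root of the tree.
From seq34 up to that node: 4 branches. From seq64 up to the same node: 5 branches. Total: 4 + 5 = 9.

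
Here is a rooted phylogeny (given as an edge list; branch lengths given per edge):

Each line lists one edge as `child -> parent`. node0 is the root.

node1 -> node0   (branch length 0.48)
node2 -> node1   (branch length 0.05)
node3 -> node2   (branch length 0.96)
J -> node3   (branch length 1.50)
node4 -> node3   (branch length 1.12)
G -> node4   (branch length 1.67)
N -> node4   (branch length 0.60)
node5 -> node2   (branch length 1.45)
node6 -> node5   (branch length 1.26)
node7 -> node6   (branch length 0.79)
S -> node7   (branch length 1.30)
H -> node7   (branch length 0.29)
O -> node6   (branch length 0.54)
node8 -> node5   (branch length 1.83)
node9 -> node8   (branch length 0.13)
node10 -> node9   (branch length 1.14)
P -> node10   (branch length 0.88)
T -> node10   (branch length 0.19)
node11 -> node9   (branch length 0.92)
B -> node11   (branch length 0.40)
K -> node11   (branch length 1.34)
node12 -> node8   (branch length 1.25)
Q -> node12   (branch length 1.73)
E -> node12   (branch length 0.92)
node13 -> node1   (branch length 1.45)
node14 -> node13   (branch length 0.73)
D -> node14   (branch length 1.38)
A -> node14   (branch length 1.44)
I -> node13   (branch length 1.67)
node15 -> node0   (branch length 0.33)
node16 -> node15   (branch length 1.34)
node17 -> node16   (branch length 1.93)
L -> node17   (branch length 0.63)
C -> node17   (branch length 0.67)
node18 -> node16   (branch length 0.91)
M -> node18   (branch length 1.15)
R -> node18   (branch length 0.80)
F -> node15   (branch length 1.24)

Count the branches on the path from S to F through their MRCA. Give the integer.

8

The MRCA of S and F is the root of the tree.
From S up to that node: 6 branches. From F up to the same node: 2 branches. Total: 6 + 2 = 8.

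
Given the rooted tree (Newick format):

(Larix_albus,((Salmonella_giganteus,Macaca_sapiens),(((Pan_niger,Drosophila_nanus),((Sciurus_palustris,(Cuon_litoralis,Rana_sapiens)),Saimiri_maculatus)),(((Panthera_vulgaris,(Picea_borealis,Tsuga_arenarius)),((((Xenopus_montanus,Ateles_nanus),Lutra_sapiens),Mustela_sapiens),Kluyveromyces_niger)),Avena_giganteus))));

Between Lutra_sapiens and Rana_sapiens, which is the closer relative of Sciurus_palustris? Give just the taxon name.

Rana_sapiens

The MRCA of Sciurus_palustris and Rana_sapiens subtends (Sciurus_palustris,(Cuon_litoralis,Rana_sapiens)) (3 taxa).
The MRCA of Sciurus_palustris and Lutra_sapiens subtends (((Pan_niger,Drosophila_nanus),((Sciurus_palustris,(Cuon_litoralis,Rana_sapiens)),Saimiri_maculatus)),(((Panthera_vulgaris,(Picea_borealis,Tsuga_arenarius)),((((Xenopus_montanus,Ateles_nanus),Lutra_sapiens),Mustela_sapiens),Kluyveromyces_niger)),Avena_giganteus)) (15 taxa).
The first is nested inside the second, so Sciurus_palustris shares a more recent common ancestor with Rana_sapiens.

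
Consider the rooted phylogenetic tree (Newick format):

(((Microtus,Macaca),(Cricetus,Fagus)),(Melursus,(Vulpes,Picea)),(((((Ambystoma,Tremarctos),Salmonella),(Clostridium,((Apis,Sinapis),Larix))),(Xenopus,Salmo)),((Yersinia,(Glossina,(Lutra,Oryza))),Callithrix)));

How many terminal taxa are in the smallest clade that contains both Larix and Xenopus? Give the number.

9

The MRCA of Larix and Xenopus is the node subtending ((((Ambystoma,Tremarctos),Salmonella),(Clostridium,((Apis,Sinapis),Larix))),(Xenopus,Salmo)).
That clade contains 9 terminal taxa: Ambystoma, Apis, Clostridium, Larix, Salmo, Salmonella, Sinapis, Tremarctos, Xenopus.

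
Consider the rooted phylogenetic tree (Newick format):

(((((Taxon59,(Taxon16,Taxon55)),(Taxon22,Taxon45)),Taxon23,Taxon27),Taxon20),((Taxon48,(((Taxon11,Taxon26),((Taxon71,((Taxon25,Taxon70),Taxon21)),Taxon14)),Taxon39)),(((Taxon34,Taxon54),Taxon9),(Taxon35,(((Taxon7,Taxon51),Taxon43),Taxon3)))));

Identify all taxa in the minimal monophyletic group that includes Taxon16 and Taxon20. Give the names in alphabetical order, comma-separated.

Tracing Taxon16: it sits inside (Taxon16,Taxon55).
Tracing Taxon20: it sits inside ((((Taxon59,(Taxon16,Taxon55)),(Taxon22,Taxon45)),Taxon23,Taxon27),Taxon20).
The smallest clade enclosing both is ((((Taxon59,(Taxon16,Taxon55)),(Taxon22,Taxon45)),Taxon23,Taxon27),Taxon20); the answer is its 8 terminal taxa in alphabetical order.

Taxon16, Taxon20, Taxon22, Taxon23, Taxon27, Taxon45, Taxon55, Taxon59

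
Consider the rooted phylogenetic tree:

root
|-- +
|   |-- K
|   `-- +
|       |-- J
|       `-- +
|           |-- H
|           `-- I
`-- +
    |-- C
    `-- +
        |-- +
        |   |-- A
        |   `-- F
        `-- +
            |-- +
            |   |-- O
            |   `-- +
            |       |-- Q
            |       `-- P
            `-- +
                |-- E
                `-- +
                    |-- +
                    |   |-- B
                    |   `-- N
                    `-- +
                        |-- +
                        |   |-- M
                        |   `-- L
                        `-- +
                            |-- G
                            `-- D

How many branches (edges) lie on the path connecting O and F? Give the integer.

5

The MRCA of O and F is the node subtending ((A,F),((O,(Q,P)),(E,((B,N),((M,L),(G,D)))))).
From O up to that node: 3 branches. From F up to the same node: 2 branches. Total: 3 + 2 = 5.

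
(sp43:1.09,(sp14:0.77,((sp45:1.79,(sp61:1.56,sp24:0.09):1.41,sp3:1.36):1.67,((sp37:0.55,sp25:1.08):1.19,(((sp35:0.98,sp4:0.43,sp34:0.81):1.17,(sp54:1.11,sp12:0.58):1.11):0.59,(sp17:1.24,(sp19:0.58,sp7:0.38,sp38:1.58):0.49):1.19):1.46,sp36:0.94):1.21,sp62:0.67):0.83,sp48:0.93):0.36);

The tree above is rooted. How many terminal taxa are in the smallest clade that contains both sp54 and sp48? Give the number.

The MRCA of sp54 and sp48 is the node subtending (sp14,((sp45,(sp61,sp24),sp3),((sp37,sp25),(((sp35,sp4,sp34),(sp54,sp12)),(sp17,(sp19,sp7,sp38))),sp36),sp62),sp48).
That clade contains 19 terminal taxa: sp12, sp14, sp17, sp19, sp24, sp25, sp3, sp34, sp35, sp36, sp37, sp38, sp4, sp45, sp48, sp54, sp61, sp62, sp7.

19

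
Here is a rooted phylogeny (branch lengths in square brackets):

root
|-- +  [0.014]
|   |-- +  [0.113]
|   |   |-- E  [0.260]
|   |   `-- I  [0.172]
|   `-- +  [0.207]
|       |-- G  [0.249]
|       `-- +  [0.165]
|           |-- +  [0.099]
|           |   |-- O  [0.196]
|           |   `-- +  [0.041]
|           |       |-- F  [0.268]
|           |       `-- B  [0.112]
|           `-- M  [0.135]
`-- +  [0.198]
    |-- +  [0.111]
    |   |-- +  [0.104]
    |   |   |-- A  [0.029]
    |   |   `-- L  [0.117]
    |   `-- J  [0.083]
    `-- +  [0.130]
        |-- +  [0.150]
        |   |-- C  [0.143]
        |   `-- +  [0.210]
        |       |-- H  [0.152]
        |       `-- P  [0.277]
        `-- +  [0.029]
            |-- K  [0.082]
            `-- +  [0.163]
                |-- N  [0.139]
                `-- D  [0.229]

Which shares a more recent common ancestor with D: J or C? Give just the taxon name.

The MRCA of D and C subtends ((C,(H,P)),(K,(N,D))) (6 taxa).
The MRCA of D and J subtends (((A,L),J),((C,(H,P)),(K,(N,D)))) (9 taxa).
The first is nested inside the second, so D shares a more recent common ancestor with C.

C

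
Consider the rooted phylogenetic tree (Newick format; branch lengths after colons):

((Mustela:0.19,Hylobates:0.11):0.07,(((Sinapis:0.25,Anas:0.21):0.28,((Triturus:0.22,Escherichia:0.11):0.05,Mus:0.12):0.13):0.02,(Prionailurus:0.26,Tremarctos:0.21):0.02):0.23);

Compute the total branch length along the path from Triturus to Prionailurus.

The path runs Triturus → … → MRCA → … → Prionailurus; the MRCA is the node subtending (((Sinapis,Anas),((Triturus,Escherichia),Mus)),(Prionailurus,Tremarctos)).
Branch lengths along that path: 0.22 + 0.05 + 0.13 + 0.02 + 0.02 + 0.26 = 0.70.

0.70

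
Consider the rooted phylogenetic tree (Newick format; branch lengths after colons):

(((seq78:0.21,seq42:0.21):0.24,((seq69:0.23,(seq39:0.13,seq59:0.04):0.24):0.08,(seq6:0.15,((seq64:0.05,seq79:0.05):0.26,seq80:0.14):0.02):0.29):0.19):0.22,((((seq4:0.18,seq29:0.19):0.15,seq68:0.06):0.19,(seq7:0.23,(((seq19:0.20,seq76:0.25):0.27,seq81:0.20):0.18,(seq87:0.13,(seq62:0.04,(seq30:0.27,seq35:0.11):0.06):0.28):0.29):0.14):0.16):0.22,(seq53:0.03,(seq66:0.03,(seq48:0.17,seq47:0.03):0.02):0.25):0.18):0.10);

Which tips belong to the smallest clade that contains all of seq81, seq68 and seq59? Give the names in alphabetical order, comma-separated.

Tracing seq81: it sits inside ((seq19,seq76),seq81).
Tracing seq68: it sits inside ((seq4,seq29),seq68).
Tracing seq59: it sits inside (seq39,seq59).
The smallest clade enclosing all 3 is the whole tree (their MRCA is the root), so the answer is all 24 tips in alphabetical order.

seq19, seq29, seq30, seq35, seq39, seq4, seq42, seq47, seq48, seq53, seq59, seq6, seq62, seq64, seq66, seq68, seq69, seq7, seq76, seq78, seq79, seq80, seq81, seq87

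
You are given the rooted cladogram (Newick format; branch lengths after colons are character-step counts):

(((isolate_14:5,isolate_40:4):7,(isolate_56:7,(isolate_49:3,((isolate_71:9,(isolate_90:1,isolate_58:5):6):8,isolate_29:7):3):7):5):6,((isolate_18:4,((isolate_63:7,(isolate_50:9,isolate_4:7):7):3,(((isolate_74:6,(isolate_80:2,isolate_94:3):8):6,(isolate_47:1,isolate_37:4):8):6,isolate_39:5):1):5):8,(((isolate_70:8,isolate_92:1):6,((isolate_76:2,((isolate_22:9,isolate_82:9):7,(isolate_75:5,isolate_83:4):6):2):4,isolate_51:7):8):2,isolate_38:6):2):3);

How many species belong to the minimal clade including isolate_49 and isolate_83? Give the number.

27

The MRCA of isolate_49 and isolate_83 is the root, so the clade is the entire tree.
That clade contains 27 terminal taxa: isolate_14, isolate_18, isolate_22, isolate_29, isolate_37, isolate_38, isolate_39, isolate_4, isolate_40, isolate_47, isolate_49, isolate_50, isolate_51, isolate_56, isolate_58, isolate_63, isolate_70, isolate_71, isolate_74, isolate_75, isolate_76, isolate_80, isolate_82, isolate_83, isolate_90, isolate_92, isolate_94.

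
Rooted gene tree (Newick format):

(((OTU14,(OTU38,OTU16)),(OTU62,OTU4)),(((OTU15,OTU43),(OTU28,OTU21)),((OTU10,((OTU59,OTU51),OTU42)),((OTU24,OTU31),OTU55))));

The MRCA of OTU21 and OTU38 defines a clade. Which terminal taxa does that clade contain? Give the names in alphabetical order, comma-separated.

OTU10, OTU14, OTU15, OTU16, OTU21, OTU24, OTU28, OTU31, OTU38, OTU4, OTU42, OTU43, OTU51, OTU55, OTU59, OTU62

Tracing OTU21: it sits inside (OTU28,OTU21).
Tracing OTU38: it sits inside (OTU38,OTU16).
The smallest clade enclosing both is the whole tree (their MRCA is the root), so the answer is all 16 tips in alphabetical order.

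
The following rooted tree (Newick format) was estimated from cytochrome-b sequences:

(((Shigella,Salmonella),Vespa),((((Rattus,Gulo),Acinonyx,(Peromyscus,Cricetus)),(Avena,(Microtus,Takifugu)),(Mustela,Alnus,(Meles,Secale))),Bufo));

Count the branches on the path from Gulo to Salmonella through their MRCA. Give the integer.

8

The MRCA of Gulo and Salmonella is the root of the tree.
From Gulo up to that node: 5 branches. From Salmonella up to the same node: 3 branches. Total: 5 + 3 = 8.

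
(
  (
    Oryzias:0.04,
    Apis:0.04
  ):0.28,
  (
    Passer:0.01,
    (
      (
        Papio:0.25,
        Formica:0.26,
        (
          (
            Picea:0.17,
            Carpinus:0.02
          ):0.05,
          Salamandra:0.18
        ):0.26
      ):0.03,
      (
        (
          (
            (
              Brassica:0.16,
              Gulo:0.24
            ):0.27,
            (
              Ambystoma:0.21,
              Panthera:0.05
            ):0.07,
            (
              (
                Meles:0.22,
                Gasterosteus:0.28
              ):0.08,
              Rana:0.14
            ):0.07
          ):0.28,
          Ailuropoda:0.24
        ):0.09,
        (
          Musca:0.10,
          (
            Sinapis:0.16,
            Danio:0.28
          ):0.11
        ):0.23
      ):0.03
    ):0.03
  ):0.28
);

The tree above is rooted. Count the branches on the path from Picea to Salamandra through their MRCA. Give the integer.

3

The MRCA of Picea and Salamandra is the node subtending ((Picea,Carpinus),Salamandra).
From Picea up to that node: 2 branches. From Salamandra up to the same node: 1 branch. Total: 2 + 1 = 3.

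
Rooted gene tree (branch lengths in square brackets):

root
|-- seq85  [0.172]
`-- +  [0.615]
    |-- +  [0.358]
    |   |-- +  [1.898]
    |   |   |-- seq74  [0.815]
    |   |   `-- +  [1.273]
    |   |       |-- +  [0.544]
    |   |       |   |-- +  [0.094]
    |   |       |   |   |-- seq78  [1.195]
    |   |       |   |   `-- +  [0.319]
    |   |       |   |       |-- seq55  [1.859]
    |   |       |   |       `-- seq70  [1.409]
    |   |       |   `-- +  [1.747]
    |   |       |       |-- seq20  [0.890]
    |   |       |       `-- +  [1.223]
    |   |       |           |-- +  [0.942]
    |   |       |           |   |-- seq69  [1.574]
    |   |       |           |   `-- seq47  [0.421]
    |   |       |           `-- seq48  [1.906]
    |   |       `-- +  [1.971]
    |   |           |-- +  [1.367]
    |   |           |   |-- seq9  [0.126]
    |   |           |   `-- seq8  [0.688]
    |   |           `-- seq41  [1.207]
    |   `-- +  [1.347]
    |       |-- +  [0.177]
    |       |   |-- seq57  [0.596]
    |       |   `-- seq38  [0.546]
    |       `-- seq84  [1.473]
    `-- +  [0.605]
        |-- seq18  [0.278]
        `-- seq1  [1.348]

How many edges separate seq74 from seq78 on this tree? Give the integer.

The MRCA of seq74 and seq78 is the node subtending (seq74,(((seq78,(seq55,seq70)),(seq20,((seq69,seq47),seq48))),((seq9,seq8),seq41))).
From seq74 up to that node: 1 branch. From seq78 up to the same node: 4 branches. Total: 1 + 4 = 5.

5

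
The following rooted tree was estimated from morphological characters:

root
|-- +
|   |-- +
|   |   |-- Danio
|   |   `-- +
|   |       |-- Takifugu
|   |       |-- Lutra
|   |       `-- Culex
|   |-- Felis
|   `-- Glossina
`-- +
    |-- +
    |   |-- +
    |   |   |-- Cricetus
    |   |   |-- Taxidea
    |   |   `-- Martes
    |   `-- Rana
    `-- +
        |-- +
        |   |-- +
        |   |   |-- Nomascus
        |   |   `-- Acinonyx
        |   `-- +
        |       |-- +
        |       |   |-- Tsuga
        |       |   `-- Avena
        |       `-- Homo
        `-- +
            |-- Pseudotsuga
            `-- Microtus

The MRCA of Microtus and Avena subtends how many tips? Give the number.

The MRCA of Microtus and Avena is the node subtending (((Nomascus,Acinonyx),((Tsuga,Avena),Homo)),(Pseudotsuga,Microtus)).
That clade contains 7 terminal taxa: Acinonyx, Avena, Homo, Microtus, Nomascus, Pseudotsuga, Tsuga.

7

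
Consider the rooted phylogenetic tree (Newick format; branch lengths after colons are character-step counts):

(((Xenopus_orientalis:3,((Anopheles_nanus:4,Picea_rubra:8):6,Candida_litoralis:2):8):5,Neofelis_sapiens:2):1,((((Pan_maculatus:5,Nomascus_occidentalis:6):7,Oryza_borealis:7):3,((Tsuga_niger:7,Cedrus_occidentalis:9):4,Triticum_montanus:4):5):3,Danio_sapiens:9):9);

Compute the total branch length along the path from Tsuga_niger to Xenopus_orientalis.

The path runs Tsuga_niger → … → MRCA → … → Xenopus_orientalis; the MRCA is the root of the tree.
Branch lengths along that path: 7 + 4 + 5 + 3 + 9 + 1 + 5 + 3 = 37.

37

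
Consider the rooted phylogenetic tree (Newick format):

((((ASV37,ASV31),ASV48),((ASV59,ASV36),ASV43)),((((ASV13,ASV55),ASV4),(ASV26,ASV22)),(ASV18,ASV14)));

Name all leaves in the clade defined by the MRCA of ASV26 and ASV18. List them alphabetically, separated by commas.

ASV13, ASV14, ASV18, ASV22, ASV26, ASV4, ASV55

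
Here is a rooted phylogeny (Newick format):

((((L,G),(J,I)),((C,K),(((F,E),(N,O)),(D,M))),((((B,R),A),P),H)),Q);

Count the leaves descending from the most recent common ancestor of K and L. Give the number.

17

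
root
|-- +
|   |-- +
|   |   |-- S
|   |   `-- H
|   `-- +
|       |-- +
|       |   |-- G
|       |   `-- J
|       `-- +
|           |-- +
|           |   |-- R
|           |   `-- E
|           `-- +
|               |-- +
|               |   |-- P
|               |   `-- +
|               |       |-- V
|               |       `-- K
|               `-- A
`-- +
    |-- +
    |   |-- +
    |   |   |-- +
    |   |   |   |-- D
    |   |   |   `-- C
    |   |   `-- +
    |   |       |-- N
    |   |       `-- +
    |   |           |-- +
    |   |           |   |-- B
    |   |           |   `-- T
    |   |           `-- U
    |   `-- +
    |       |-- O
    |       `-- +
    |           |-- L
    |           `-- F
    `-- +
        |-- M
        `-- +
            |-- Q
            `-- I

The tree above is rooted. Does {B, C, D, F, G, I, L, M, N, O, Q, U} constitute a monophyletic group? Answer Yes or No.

The MRCA of the listed taxa is the root, so the smallest clade containing them is the whole tree.
That clade also contains A, E, H, J, K, P, R, S, T, V, which are not in the proposed group, so the group is not monophyletic.

No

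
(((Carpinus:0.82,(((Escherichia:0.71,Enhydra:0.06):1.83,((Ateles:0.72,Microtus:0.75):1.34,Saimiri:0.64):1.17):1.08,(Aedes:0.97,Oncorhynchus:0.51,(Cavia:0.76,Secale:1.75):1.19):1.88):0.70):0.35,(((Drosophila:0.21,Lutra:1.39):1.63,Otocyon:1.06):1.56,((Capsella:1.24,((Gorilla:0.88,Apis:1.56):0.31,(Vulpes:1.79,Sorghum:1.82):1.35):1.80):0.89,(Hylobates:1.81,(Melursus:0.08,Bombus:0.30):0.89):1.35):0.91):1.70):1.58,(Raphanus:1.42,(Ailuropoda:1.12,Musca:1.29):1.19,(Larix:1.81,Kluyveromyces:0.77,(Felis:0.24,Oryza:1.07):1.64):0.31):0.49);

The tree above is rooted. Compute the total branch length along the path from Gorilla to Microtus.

The path runs Gorilla → … → MRCA → … → Microtus; the MRCA is the node subtending ((Carpinus,(((Escherichia,Enhydra),((Ateles,Microtus),Saimiri)),(Aedes,Oncorhynchus,(Cavia,Secale)))),(((Drosophila,Lutra),Otocyon),((Capsella,((Gorilla,Apis),(Vulpes,Sorghum))),(Hylobates,(Melursus,Bombus))))).
Branch lengths along that path: 0.88 + 0.31 + 1.80 + 0.89 + 0.91 + 1.70 + 0.35 + 0.70 + 1.08 + 1.17 + 1.34 + 0.75 = 11.88.

11.88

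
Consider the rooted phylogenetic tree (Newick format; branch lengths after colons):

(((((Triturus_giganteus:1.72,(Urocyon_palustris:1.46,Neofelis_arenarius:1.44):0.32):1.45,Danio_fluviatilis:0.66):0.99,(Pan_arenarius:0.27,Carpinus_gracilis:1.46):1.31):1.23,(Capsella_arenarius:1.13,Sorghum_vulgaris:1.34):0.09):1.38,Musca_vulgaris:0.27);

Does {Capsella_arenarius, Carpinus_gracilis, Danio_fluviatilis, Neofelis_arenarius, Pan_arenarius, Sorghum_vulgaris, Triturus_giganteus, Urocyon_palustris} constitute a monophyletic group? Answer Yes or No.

The most recent common ancestor of these taxa subtends ((((Triturus_giganteus,(Urocyon_palustris,Neofelis_arenarius)),Danio_fluviatilis),(Pan_arenarius,Carpinus_gracilis)),(Capsella_arenarius,Sorghum_vulgaris)).
That clade has exactly 8 tips — every listed taxon and nothing else — so the group is monophyletic.

Yes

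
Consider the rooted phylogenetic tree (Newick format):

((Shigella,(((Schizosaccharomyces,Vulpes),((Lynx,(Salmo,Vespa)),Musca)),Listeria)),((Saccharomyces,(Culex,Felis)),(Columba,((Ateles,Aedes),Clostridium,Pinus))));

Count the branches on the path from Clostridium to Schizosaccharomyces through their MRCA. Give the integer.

9

The MRCA of Clostridium and Schizosaccharomyces is the root of the tree.
From Clostridium up to that node: 4 branches. From Schizosaccharomyces up to the same node: 5 branches. Total: 4 + 5 = 9.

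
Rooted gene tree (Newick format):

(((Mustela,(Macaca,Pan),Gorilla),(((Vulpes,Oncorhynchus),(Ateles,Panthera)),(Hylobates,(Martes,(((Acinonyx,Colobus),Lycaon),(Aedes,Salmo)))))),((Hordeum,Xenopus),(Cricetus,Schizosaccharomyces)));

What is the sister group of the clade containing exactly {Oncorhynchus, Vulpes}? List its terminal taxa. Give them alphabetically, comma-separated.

Ateles, Panthera

The clade containing exactly {Oncorhynchus, Vulpes} attaches to the tree at the node subtending ((Vulpes,Oncorhynchus),(Ateles,Panthera)).
The other lineage descending from that same node — the sister group — is (Ateles,Panthera); its 2 tips in alphabetical order are the answer.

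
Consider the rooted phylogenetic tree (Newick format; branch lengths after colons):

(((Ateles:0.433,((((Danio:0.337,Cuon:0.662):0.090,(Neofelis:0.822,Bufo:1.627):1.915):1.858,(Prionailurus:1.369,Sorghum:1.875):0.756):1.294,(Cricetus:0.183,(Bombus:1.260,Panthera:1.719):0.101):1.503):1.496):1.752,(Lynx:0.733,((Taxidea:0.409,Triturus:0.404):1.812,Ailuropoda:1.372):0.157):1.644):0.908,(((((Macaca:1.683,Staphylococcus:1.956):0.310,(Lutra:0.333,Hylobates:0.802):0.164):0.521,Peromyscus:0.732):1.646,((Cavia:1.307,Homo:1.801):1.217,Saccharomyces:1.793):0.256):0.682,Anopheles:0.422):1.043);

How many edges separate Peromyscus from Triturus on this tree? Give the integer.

The MRCA of Peromyscus and Triturus is the root of the tree.
From Peromyscus up to that node: 4 branches. From Triturus up to the same node: 5 branches. Total: 4 + 5 = 9.

9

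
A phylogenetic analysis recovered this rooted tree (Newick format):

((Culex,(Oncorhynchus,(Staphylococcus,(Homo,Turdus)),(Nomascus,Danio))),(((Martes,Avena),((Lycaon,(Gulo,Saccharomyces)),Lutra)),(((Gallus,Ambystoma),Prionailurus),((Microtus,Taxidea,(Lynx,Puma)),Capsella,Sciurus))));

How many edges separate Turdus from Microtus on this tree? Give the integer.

10

The MRCA of Turdus and Microtus is the root of the tree.
From Turdus up to that node: 5 branches. From Microtus up to the same node: 5 branches. Total: 5 + 5 = 10.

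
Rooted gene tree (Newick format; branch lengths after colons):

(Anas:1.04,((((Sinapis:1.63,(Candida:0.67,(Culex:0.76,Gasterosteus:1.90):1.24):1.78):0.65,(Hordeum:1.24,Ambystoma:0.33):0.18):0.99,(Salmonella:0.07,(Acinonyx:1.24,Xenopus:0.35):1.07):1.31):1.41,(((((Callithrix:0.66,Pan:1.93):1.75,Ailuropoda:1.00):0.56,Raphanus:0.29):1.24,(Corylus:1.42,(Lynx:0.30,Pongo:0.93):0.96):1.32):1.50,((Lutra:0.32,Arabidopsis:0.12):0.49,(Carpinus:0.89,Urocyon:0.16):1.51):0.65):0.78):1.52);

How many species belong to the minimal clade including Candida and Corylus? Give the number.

20

The MRCA of Candida and Corylus is the node subtending ((((Sinapis,(Candida,(Culex,Gasterosteus))),(Hordeum,Ambystoma)),(Salmonella,(Acinonyx,Xenopus))),(((((Callithrix,Pan),Ailuropoda),Raphanus),(Corylus,(Lynx,Pongo))),((Lutra,Arabidopsis),(Carpinus,Urocyon)))).
That clade contains 20 terminal taxa: Acinonyx, Ailuropoda, Ambystoma, Arabidopsis, Callithrix, Candida, Carpinus, Corylus, Culex, Gasterosteus, Hordeum, Lutra, Lynx, Pan, Pongo, Raphanus, Salmonella, Sinapis, Urocyon, Xenopus.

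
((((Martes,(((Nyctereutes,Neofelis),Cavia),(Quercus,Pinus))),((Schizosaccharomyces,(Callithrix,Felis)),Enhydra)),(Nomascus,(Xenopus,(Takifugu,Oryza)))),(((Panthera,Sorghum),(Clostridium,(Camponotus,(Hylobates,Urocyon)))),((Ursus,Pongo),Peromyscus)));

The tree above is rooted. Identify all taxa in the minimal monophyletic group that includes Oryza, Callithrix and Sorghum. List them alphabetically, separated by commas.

Callithrix, Camponotus, Cavia, Clostridium, Enhydra, Felis, Hylobates, Martes, Neofelis, Nomascus, Nyctereutes, Oryza, Panthera, Peromyscus, Pinus, Pongo, Quercus, Schizosaccharomyces, Sorghum, Takifugu, Urocyon, Ursus, Xenopus

Tracing Oryza: it sits inside (Takifugu,Oryza).
Tracing Callithrix: it sits inside (Callithrix,Felis).
Tracing Sorghum: it sits inside (Panthera,Sorghum).
The smallest clade enclosing all 3 is the whole tree (their MRCA is the root), so the answer is all 23 tips in alphabetical order.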